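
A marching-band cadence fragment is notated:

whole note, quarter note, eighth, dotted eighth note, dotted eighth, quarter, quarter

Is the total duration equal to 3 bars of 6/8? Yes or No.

One bar of 6/8 = 12 sixteenth notes, so 3 bars = 36.
Convert each value to sixteenth notes: whole note = 16; quarter note = 4; eighth = 2; dotted eighth note = 3; dotted eighth = 3; quarter = 4; quarter = 4.
Altogether 16 + 4 + 2 + 3 + 3 + 4 + 4 = 36.
36 equals 36, so the answer is Yes.

Yes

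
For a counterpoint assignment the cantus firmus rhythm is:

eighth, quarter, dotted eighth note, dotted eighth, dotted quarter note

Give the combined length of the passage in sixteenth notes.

In sixteenth notes: eighth = 2; quarter = 4; dotted eighth note = 3; dotted eighth = 3; dotted quarter note = 6.
Sum: 2 + 4 + 3 + 3 + 6 = 18 sixteenth notes.

18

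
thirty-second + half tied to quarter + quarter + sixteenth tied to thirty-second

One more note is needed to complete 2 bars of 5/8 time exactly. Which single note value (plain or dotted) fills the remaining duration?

2 bars of 5/8 = 40 thirty-second notes.
Convert each value to thirty-second notes: thirty-second = 1; half tied to quarter (half + quarter) = 24; quarter = 8; sixteenth tied to thirty-second (sixteenth + thirty-second) = 3.
Total: 1 + 24 + 8 + 3 = 36.
Remaining: 40 − 36 = 4 thirty-second notes, which is a eighth note.

eighth note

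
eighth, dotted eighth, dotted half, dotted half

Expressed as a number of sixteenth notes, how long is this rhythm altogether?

29

Working in sixteenth notes: eighth = 2; dotted eighth = 3; dotted half = 12; dotted half = 12.
Adding: 2 + 3 + 12 + 12 = 29 sixteenth notes.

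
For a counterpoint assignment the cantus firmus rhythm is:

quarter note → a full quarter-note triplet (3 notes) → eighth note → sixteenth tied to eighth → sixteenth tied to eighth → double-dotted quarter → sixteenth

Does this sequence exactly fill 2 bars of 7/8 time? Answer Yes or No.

One bar of 7/8 = 14 sixteenth notes, so 2 bars = 28.
Working in sixteenth notes: quarter note = 4; a full quarter-note triplet (3 notes) (three triplet quarters span one half) = 8; eighth note = 2; sixteenth tied to eighth (sixteenth + eighth) = 3; sixteenth tied to eighth (sixteenth + eighth) = 3; double-dotted quarter = 7; sixteenth = 1.
Sum: 4 + 8 + 2 + 3 + 3 + 7 + 1 = 28.
28 equals 28, so the answer is Yes.

Yes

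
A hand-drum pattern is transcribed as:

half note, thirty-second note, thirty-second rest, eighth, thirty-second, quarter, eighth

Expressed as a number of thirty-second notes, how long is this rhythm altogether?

Express everything in thirty-second notes: half note = 16; thirty-second note = 1; thirty-second rest = 1; eighth = 4; thirty-second = 1; quarter = 8; eighth = 4.
Sum: 16 + 1 + 1 + 4 + 1 + 8 + 4 = 35 thirty-second notes.

35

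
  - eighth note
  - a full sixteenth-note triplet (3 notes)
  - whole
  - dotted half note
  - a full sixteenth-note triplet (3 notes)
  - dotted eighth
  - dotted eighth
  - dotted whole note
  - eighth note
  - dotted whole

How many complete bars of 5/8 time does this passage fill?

One bar of 5/8 = 10 sixteenth notes.
Each duration in sixteenth notes: eighth note = 2; a full sixteenth-note triplet (3 notes) (three triplet sixteenths span one eighth) = 2; whole = 16; dotted half note = 12; a full sixteenth-note triplet (3 notes) (three triplet sixteenths span one eighth) = 2; dotted eighth = 3; dotted eighth = 3; dotted whole note = 24; eighth note = 2; dotted whole = 24.
Total: 2 + 2 + 16 + 12 + 2 + 3 + 3 + 24 + 2 + 24 = 90.
90 ÷ 10 = 9 complete bars with 0 left over.

9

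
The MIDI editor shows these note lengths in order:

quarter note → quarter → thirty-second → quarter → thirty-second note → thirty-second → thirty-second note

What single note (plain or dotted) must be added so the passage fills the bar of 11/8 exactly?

half note

The bar of 11/8 = 44 thirty-second notes.
Working in thirty-second notes: quarter note = 8; quarter = 8; thirty-second = 1; quarter = 8; thirty-second note = 1; thirty-second = 1; thirty-second note = 1.
Altogether 8 + 8 + 1 + 8 + 1 + 1 + 1 = 28.
Remaining: 44 − 28 = 16 thirty-second notes, which is a half note.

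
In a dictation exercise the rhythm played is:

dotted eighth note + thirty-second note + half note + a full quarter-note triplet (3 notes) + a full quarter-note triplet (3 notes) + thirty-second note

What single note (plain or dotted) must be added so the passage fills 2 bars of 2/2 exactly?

quarter note

2 bars of 2/2 = 64 thirty-second notes.
In thirty-second notes: dotted eighth note = 6; thirty-second note = 1; half note = 16; a full quarter-note triplet (3 notes) (three triplet quarters span one half) = 16; a full quarter-note triplet (3 notes) (three triplet quarters span one half) = 16; thirty-second note = 1.
Altogether 6 + 1 + 16 + 16 + 16 + 1 = 56.
Remaining: 64 − 56 = 8 thirty-second notes, which is a quarter note.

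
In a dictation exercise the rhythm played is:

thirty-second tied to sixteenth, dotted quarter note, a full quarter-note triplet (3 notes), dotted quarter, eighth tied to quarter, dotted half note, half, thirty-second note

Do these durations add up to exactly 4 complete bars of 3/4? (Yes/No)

Yes

One bar of 3/4 = 24 thirty-second notes, so 4 bars = 96.
Convert each value to thirty-second notes: thirty-second tied to sixteenth (thirty-second + sixteenth) = 3; dotted quarter note = 12; a full quarter-note triplet (3 notes) (three triplet quarters span one half) = 16; dotted quarter = 12; eighth tied to quarter (eighth + quarter) = 12; dotted half note = 24; half = 16; thirty-second note = 1.
Sum: 3 + 12 + 16 + 12 + 12 + 24 + 16 + 1 = 96.
96 equals 96, so the answer is Yes.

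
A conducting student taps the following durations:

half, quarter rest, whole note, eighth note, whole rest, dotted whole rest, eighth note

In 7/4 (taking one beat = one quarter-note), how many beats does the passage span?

18

One quarter-note beat = 2 eighth notes.
Convert each value to eighth notes: half = 4; quarter rest = 2; whole note = 8; eighth note = 1; whole rest = 8; dotted whole rest = 12; eighth note = 1.
Sum: 4 + 2 + 8 + 1 + 8 + 12 + 1 = 36.
36 ÷ 2 = 18 beats.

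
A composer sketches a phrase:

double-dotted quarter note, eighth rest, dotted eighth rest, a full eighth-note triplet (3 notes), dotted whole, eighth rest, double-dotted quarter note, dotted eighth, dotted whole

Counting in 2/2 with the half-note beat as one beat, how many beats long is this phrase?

One half-note beat = 8 sixteenth notes.
Working in sixteenth notes: double-dotted quarter note = 7; eighth rest = 2; dotted eighth rest = 3; a full eighth-note triplet (3 notes) (three triplet eighths span one quarter) = 4; dotted whole = 24; eighth rest = 2; double-dotted quarter note = 7; dotted eighth = 3; dotted whole = 24.
Adding: 7 + 2 + 3 + 4 + 24 + 2 + 7 + 3 + 24 = 76.
76 ÷ 8 = 9.5 beats.

9.5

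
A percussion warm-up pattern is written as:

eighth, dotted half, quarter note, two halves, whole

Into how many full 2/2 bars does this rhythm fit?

One bar of 2/2 = 8 eighth notes.
Working in eighth notes: eighth = 1; dotted half = 6; quarter note = 2; half = 4; half = 4; whole = 8.
Altogether 1 + 6 + 2 + 4 + 4 + 8 = 25.
25 ÷ 8 = 3 complete bars with 1 left over.

3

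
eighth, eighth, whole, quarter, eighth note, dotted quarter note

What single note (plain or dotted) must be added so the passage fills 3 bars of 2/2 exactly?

whole note

3 bars of 2/2 = 24 eighth notes.
Convert each value to eighth notes: eighth = 1; eighth = 1; whole = 8; quarter = 2; eighth note = 1; dotted quarter note = 3.
Altogether 1 + 1 + 8 + 2 + 1 + 3 = 16.
Remaining: 24 − 16 = 8 eighth notes, which is a whole note.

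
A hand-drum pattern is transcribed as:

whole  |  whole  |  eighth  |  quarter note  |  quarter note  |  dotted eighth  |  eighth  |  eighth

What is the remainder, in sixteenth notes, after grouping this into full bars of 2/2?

One bar of 2/2 = 16 sixteenth notes.
Each duration in sixteenth notes: whole = 16; whole = 16; eighth = 2; quarter note = 4; quarter note = 4; dotted eighth = 3; eighth = 2; eighth = 2.
Altogether 16 + 16 + 2 + 4 + 4 + 3 + 2 + 2 = 49.
49 ÷ 16 = 3 complete bars with 1 sixteenth note remaining.

1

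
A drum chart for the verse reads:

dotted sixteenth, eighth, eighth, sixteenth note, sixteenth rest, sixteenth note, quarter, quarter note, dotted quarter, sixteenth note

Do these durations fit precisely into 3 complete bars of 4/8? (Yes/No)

One bar of 4/8 = 16 thirty-second notes, so 3 bars = 48.
In thirty-second notes: dotted sixteenth = 3; eighth = 4; eighth = 4; sixteenth note = 2; sixteenth rest = 2; sixteenth note = 2; quarter = 8; quarter note = 8; dotted quarter = 12; sixteenth note = 2.
Altogether 3 + 4 + 4 + 2 + 2 + 2 + 8 + 8 + 12 + 2 = 47.
47 falls short of 48, so the answer is No.

No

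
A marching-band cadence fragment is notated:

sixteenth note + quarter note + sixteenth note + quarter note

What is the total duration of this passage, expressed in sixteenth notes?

Each duration in sixteenth notes: sixteenth note = 1; quarter note = 4; sixteenth note = 1; quarter note = 4.
Total: 1 + 4 + 1 + 4 = 10 sixteenth notes.

10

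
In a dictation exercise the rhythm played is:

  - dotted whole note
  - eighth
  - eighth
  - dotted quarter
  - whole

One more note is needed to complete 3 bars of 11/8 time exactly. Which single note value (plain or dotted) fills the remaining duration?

whole note

3 bars of 11/8 = 33 eighth notes.
Convert each value to eighth notes: dotted whole note = 12; eighth = 1; eighth = 1; dotted quarter = 3; whole = 8.
Sum: 12 + 1 + 1 + 3 + 8 = 25.
Remaining: 33 − 25 = 8 eighth notes, which is a whole note.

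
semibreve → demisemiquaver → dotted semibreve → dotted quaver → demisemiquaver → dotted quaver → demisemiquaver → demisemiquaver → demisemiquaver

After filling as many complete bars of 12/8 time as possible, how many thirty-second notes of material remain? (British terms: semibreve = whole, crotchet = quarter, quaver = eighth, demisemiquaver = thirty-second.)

One bar of 12/8 = 48 thirty-second notes.
Convert each value to thirty-second notes: semibreve = 32; demisemiquaver = 1; dotted semibreve = 48; dotted quaver = 6; demisemiquaver = 1; dotted quaver = 6; demisemiquaver = 1; demisemiquaver = 1; demisemiquaver = 1.
Total: 32 + 1 + 48 + 6 + 1 + 6 + 1 + 1 + 1 = 97.
97 ÷ 48 = 2 complete bars with 1 thirty-second note remaining.

1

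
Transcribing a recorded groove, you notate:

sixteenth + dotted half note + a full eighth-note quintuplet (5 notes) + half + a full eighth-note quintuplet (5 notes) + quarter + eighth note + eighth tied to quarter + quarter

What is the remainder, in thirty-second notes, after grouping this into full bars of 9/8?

One bar of 9/8 = 18 sixteenth notes.
In sixteenth notes: sixteenth = 1; dotted half note = 12; a full eighth-note quintuplet (5 notes) (five quintuplet eighths span one half) = 8; half = 8; a full eighth-note quintuplet (5 notes) (five quintuplet eighths span one half) = 8; quarter = 4; eighth note = 2; eighth tied to quarter (eighth + quarter) = 6; quarter = 4.
Altogether 1 + 12 + 8 + 8 + 8 + 4 + 2 + 6 + 4 = 53.
53 ÷ 18 = 2 complete bars with 17 sixteenth notes remaining = 34 thirty-second notes.

34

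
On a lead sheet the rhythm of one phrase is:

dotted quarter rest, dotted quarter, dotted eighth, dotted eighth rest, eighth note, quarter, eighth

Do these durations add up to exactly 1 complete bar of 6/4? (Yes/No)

No

One bar of 6/4 = 24 sixteenth notes.
Express everything in sixteenth notes: dotted quarter rest = 6; dotted quarter = 6; dotted eighth = 3; dotted eighth rest = 3; eighth note = 2; quarter = 4; eighth = 2.
Total: 6 + 6 + 3 + 3 + 2 + 4 + 2 = 26.
26 exceeds 24, so the answer is No.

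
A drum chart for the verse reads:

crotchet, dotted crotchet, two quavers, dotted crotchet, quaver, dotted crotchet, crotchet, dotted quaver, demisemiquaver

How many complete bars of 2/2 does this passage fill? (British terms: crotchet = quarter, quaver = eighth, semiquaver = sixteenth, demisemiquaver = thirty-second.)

One bar of 2/2 = 32 thirty-second notes.
Each duration in thirty-second notes: crotchet = 8; dotted crotchet = 12; quaver = 4; quaver = 4; dotted crotchet = 12; quaver = 4; dotted crotchet = 12; crotchet = 8; dotted quaver = 6; demisemiquaver = 1.
Altogether 8 + 12 + 4 + 4 + 12 + 4 + 12 + 8 + 6 + 1 = 71.
71 ÷ 32 = 2 complete bars with 7 left over.

2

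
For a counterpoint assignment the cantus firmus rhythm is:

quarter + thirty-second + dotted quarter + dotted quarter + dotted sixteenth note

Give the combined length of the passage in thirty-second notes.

Express everything in thirty-second notes: quarter = 8; thirty-second = 1; dotted quarter = 12; dotted quarter = 12; dotted sixteenth note = 3.
Altogether 8 + 1 + 12 + 12 + 3 = 36 thirty-second notes.

36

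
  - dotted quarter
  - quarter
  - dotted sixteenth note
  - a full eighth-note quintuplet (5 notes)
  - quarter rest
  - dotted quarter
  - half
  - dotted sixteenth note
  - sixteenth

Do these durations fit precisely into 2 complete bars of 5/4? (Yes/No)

One bar of 5/4 = 40 thirty-second notes, so 2 bars = 80.
Express everything in thirty-second notes: dotted quarter = 12; quarter = 8; dotted sixteenth note = 3; a full eighth-note quintuplet (5 notes) (five quintuplet eighths span one half) = 16; quarter rest = 8; dotted quarter = 12; half = 16; dotted sixteenth note = 3; sixteenth = 2.
Total: 12 + 8 + 3 + 16 + 8 + 12 + 16 + 3 + 2 = 80.
80 equals 80, so the answer is Yes.

Yes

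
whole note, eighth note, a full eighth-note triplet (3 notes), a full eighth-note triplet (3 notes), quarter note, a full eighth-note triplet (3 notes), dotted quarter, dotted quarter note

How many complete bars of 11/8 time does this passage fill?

One bar of 11/8 = 11 eighth notes.
Each duration in eighth notes: whole note = 8; eighth note = 1; a full eighth-note triplet (3 notes) (three triplet eighths span one quarter) = 2; a full eighth-note triplet (3 notes) (three triplet eighths span one quarter) = 2; quarter note = 2; a full eighth-note triplet (3 notes) (three triplet eighths span one quarter) = 2; dotted quarter = 3; dotted quarter note = 3.
Sum: 8 + 1 + 2 + 2 + 2 + 2 + 3 + 3 = 23.
23 ÷ 11 = 2 complete bars with 1 left over.

2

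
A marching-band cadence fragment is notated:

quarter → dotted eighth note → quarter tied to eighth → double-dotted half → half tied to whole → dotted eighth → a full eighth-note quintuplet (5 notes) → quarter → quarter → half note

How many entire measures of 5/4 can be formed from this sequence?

3

One bar of 5/4 = 20 sixteenth notes.
Working in sixteenth notes: quarter = 4; dotted eighth note = 3; quarter tied to eighth (quarter + eighth) = 6; double-dotted half = 14; half tied to whole (half + whole) = 24; dotted eighth = 3; a full eighth-note quintuplet (5 notes) (five quintuplet eighths span one half) = 8; quarter = 4; quarter = 4; half note = 8.
Altogether 4 + 3 + 6 + 14 + 24 + 3 + 8 + 4 + 4 + 8 = 78.
78 ÷ 20 = 3 complete bars with 18 left over.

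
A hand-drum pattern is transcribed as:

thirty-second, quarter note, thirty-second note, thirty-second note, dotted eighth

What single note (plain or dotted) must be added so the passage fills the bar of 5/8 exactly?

The bar of 5/8 = 20 thirty-second notes.
Convert each value to thirty-second notes: thirty-second = 1; quarter note = 8; thirty-second note = 1; thirty-second note = 1; dotted eighth = 6.
Altogether 1 + 8 + 1 + 1 + 6 = 17.
Remaining: 20 − 17 = 3 thirty-second notes, which is a dotted sixteenth note.

dotted sixteenth note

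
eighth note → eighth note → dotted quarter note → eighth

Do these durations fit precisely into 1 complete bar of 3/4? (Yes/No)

One bar of 3/4 = 6 eighth notes.
Express everything in eighth notes: eighth note = 1; eighth note = 1; dotted quarter note = 3; eighth = 1.
Adding: 1 + 1 + 3 + 1 = 6.
6 equals 6, so the answer is Yes.

Yes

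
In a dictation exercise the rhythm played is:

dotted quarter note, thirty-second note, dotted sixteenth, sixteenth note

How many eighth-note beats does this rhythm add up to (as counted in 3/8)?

One eighth-note beat = 4 thirty-second notes.
In thirty-second notes: dotted quarter note = 12; thirty-second note = 1; dotted sixteenth = 3; sixteenth note = 2.
Altogether 12 + 1 + 3 + 2 = 18.
18 ÷ 4 = 4.5 beats.

4.5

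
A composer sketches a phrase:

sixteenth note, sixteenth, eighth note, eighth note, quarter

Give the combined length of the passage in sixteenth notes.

10

Each duration in sixteenth notes: sixteenth note = 1; sixteenth = 1; eighth note = 2; eighth note = 2; quarter = 4.
Adding: 1 + 1 + 2 + 2 + 4 = 10 sixteenth notes.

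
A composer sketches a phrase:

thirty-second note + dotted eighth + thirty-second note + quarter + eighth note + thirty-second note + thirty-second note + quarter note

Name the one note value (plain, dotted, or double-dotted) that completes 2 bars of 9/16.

dotted eighth note

2 bars of 9/16 = 36 thirty-second notes.
Working in thirty-second notes: thirty-second note = 1; dotted eighth = 6; thirty-second note = 1; quarter = 8; eighth note = 4; thirty-second note = 1; thirty-second note = 1; quarter note = 8.
Adding: 1 + 6 + 1 + 8 + 4 + 1 + 1 + 8 = 30.
Remaining: 36 − 30 = 6 thirty-second notes, which is a dotted eighth note.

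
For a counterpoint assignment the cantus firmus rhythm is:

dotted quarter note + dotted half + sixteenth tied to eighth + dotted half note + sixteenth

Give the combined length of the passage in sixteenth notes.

34

Each duration in sixteenth notes: dotted quarter note = 6; dotted half = 12; sixteenth tied to eighth (sixteenth + eighth) = 3; dotted half note = 12; sixteenth = 1.
Altogether 6 + 12 + 3 + 12 + 1 = 34 sixteenth notes.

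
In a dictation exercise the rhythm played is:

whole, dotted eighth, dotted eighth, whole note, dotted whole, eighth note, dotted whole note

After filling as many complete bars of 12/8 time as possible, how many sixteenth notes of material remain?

One bar of 12/8 = 24 sixteenth notes.
Express everything in sixteenth notes: whole = 16; dotted eighth = 3; dotted eighth = 3; whole note = 16; dotted whole = 24; eighth note = 2; dotted whole note = 24.
Adding: 16 + 3 + 3 + 16 + 24 + 2 + 24 = 88.
88 ÷ 24 = 3 complete bars with 16 sixteenth notes remaining.

16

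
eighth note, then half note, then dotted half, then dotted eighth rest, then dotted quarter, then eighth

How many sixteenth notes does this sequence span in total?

33

In sixteenth notes: eighth note = 2; half note = 8; dotted half = 12; dotted eighth rest = 3; dotted quarter = 6; eighth = 2.
Adding: 2 + 8 + 12 + 3 + 6 + 2 = 33 sixteenth notes.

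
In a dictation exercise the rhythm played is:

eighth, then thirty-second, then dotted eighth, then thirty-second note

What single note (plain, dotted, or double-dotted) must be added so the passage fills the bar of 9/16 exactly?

dotted eighth note

The bar of 9/16 = 18 thirty-second notes.
In thirty-second notes: eighth = 4; thirty-second = 1; dotted eighth = 6; thirty-second note = 1.
Adding: 4 + 1 + 6 + 1 = 12.
Remaining: 18 − 12 = 6 thirty-second notes, which is a dotted eighth note.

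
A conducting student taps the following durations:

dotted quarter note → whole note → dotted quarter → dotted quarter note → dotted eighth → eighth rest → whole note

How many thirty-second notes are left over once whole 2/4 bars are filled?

One bar of 2/4 = 8 sixteenth notes.
Working in sixteenth notes: dotted quarter note = 6; whole note = 16; dotted quarter = 6; dotted quarter note = 6; dotted eighth = 3; eighth rest = 2; whole note = 16.
Total: 6 + 16 + 6 + 6 + 3 + 2 + 16 = 55.
55 ÷ 8 = 6 complete bars with 7 sixteenth notes remaining = 14 thirty-second notes.

14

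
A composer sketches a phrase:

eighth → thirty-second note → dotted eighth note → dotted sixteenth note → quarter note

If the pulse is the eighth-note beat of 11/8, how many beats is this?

One eighth-note beat = 4 thirty-second notes.
Convert each value to thirty-second notes: eighth = 4; thirty-second note = 1; dotted eighth note = 6; dotted sixteenth note = 3; quarter note = 8.
Total: 4 + 1 + 6 + 3 + 8 = 22.
22 ÷ 4 = 5.5 beats.

5.5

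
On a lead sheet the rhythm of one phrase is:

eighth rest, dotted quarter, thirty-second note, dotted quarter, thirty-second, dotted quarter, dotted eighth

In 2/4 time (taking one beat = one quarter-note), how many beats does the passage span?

One quarter-note beat = 8 thirty-second notes.
Each duration in thirty-second notes: eighth rest = 4; dotted quarter = 12; thirty-second note = 1; dotted quarter = 12; thirty-second = 1; dotted quarter = 12; dotted eighth = 6.
Total: 4 + 12 + 1 + 12 + 1 + 12 + 6 = 48.
48 ÷ 8 = 6 beats.

6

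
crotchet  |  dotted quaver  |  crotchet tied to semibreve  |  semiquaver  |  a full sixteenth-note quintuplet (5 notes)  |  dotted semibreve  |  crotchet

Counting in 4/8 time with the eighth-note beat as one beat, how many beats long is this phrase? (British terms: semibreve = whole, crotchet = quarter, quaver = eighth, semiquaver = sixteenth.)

30

One eighth-note beat = 2 sixteenth notes.
Express everything in sixteenth notes: crotchet = 4; dotted quaver = 3; crotchet tied to semibreve (crotchet + semibreve) = 20; semiquaver = 1; a full sixteenth-note quintuplet (5 notes) (five quintuplet sixteenths span one quarter) = 4; dotted semibreve = 24; crotchet = 4.
Altogether 4 + 3 + 20 + 1 + 4 + 24 + 4 = 60.
60 ÷ 2 = 30 beats.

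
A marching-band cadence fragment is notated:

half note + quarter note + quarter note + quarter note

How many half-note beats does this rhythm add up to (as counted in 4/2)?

One half-note beat = 2 quarter notes.
Convert each value to quarter notes: half note = 2; quarter note = 1; quarter note = 1; quarter note = 1.
Total: 2 + 1 + 1 + 1 = 5.
5 ÷ 2 = 2.5 beats.

2.5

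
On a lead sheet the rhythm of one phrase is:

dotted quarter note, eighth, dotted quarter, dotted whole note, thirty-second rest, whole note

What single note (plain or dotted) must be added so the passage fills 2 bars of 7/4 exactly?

2 bars of 7/4 = 112 thirty-second notes.
Each duration in thirty-second notes: dotted quarter note = 12; eighth = 4; dotted quarter = 12; dotted whole note = 48; thirty-second rest = 1; whole note = 32.
Altogether 12 + 4 + 12 + 48 + 1 + 32 = 109.
Remaining: 112 − 109 = 3 thirty-second notes, which is a dotted sixteenth note.

dotted sixteenth note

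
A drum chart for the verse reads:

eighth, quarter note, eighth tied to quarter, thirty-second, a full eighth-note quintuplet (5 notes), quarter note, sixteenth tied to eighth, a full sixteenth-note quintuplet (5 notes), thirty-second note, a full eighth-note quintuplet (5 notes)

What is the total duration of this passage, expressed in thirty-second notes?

80

In thirty-second notes: eighth = 4; quarter note = 8; eighth tied to quarter (eighth + quarter) = 12; thirty-second = 1; a full eighth-note quintuplet (5 notes) (five quintuplet eighths span one half) = 16; quarter note = 8; sixteenth tied to eighth (sixteenth + eighth) = 6; a full sixteenth-note quintuplet (5 notes) (five quintuplet sixteenths span one quarter) = 8; thirty-second note = 1; a full eighth-note quintuplet (5 notes) (five quintuplet eighths span one half) = 16.
Adding: 4 + 8 + 12 + 1 + 16 + 8 + 6 + 8 + 1 + 16 = 80 thirty-second notes.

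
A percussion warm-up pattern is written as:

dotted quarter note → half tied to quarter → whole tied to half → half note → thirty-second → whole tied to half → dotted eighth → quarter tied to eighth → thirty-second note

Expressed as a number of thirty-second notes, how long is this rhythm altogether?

In thirty-second notes: dotted quarter note = 12; half tied to quarter (half + quarter) = 24; whole tied to half (whole + half) = 48; half note = 16; thirty-second = 1; whole tied to half (whole + half) = 48; dotted eighth = 6; quarter tied to eighth (quarter + eighth) = 12; thirty-second note = 1.
Altogether 12 + 24 + 48 + 16 + 1 + 48 + 6 + 12 + 1 = 168 thirty-second notes.

168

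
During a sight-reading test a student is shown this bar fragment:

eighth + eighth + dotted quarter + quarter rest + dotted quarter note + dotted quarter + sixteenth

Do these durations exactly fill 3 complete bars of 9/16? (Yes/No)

Yes

One bar of 9/16 = 9 sixteenth notes, so 3 bars = 27.
Express everything in sixteenth notes: eighth = 2; eighth = 2; dotted quarter = 6; quarter rest = 4; dotted quarter note = 6; dotted quarter = 6; sixteenth = 1.
Altogether 2 + 2 + 6 + 4 + 6 + 6 + 1 = 27.
27 equals 27, so the answer is Yes.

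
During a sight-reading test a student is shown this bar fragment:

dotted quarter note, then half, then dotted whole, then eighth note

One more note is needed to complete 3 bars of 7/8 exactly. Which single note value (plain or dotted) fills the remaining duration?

3 bars of 7/8 = 21 eighth notes.
Convert each value to eighth notes: dotted quarter note = 3; half = 4; dotted whole = 12; eighth note = 1.
Total: 3 + 4 + 12 + 1 = 20.
Remaining: 21 − 20 = 1 eighth note, which is a eighth note.

eighth note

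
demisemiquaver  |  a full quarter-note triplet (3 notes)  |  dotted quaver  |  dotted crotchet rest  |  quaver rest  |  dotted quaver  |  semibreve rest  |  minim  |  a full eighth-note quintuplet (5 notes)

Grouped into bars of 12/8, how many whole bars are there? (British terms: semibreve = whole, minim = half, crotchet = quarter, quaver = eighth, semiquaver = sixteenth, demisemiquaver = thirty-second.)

2

One bar of 12/8 = 48 thirty-second notes.
Express everything in thirty-second notes: demisemiquaver = 1; a full quarter-note triplet (3 notes) (three triplet quarters span one half) = 16; dotted quaver = 6; dotted crotchet rest = 12; quaver rest = 4; dotted quaver = 6; semibreve rest = 32; minim = 16; a full eighth-note quintuplet (5 notes) (five quintuplet eighths span one half) = 16.
Total: 1 + 16 + 6 + 12 + 4 + 6 + 32 + 16 + 16 = 109.
109 ÷ 48 = 2 complete bars with 13 left over.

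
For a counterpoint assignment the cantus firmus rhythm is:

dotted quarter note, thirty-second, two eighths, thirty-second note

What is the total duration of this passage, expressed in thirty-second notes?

Working in thirty-second notes: dotted quarter note = 12; thirty-second = 1; eighth = 4; eighth = 4; thirty-second note = 1.
Sum: 12 + 1 + 4 + 4 + 1 = 22 thirty-second notes.

22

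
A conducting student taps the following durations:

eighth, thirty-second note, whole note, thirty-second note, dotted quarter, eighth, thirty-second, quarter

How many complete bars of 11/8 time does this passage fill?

1

One bar of 11/8 = 44 thirty-second notes.
In thirty-second notes: eighth = 4; thirty-second note = 1; whole note = 32; thirty-second note = 1; dotted quarter = 12; eighth = 4; thirty-second = 1; quarter = 8.
Total: 4 + 1 + 32 + 1 + 12 + 4 + 1 + 8 = 63.
63 ÷ 44 = 1 complete bar with 19 left over.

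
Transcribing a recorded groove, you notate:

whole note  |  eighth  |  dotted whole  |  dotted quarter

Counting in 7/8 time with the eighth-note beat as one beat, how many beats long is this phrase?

One eighth-note beat = 2 sixteenth notes.
Express everything in sixteenth notes: whole note = 16; eighth = 2; dotted whole = 24; dotted quarter = 6.
Altogether 16 + 2 + 24 + 6 = 48.
48 ÷ 2 = 24 beats.

24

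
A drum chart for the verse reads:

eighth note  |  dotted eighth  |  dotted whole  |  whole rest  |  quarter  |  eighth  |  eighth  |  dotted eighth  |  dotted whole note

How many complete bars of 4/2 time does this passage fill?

2

One bar of 4/2 = 32 sixteenth notes.
Convert each value to sixteenth notes: eighth note = 2; dotted eighth = 3; dotted whole = 24; whole rest = 16; quarter = 4; eighth = 2; eighth = 2; dotted eighth = 3; dotted whole note = 24.
Adding: 2 + 3 + 24 + 16 + 4 + 2 + 2 + 3 + 24 = 80.
80 ÷ 32 = 2 complete bars with 16 left over.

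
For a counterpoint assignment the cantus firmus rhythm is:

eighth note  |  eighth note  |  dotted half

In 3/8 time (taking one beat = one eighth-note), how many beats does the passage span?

8

One eighth-note beat = 2 sixteenth notes.
Each duration in sixteenth notes: eighth note = 2; eighth note = 2; dotted half = 12.
Total: 2 + 2 + 12 = 16.
16 ÷ 2 = 8 beats.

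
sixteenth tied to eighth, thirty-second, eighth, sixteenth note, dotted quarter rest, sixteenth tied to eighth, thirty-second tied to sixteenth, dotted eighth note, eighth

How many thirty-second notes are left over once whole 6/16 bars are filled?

One bar of 6/16 = 12 thirty-second notes.
Express everything in thirty-second notes: sixteenth tied to eighth (sixteenth + eighth) = 6; thirty-second = 1; eighth = 4; sixteenth note = 2; dotted quarter rest = 12; sixteenth tied to eighth (sixteenth + eighth) = 6; thirty-second tied to sixteenth (thirty-second + sixteenth) = 3; dotted eighth note = 6; eighth = 4.
Adding: 6 + 1 + 4 + 2 + 12 + 6 + 3 + 6 + 4 = 44.
44 ÷ 12 = 3 complete bars with 8 thirty-second notes remaining.

8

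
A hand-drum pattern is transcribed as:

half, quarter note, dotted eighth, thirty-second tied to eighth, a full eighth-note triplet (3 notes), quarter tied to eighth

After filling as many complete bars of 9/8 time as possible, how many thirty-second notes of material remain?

One bar of 9/8 = 36 thirty-second notes.
Convert each value to thirty-second notes: half = 16; quarter note = 8; dotted eighth = 6; thirty-second tied to eighth (thirty-second + eighth) = 5; a full eighth-note triplet (3 notes) (three triplet eighths span one quarter) = 8; quarter tied to eighth (quarter + eighth) = 12.
Altogether 16 + 8 + 6 + 5 + 8 + 12 = 55.
55 ÷ 36 = 1 complete bar with 19 thirty-second notes remaining.

19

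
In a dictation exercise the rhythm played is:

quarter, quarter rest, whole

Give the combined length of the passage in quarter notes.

Working in quarter notes: quarter = 1; quarter rest = 1; whole = 4.
Sum: 1 + 1 + 4 = 6 quarter notes.

6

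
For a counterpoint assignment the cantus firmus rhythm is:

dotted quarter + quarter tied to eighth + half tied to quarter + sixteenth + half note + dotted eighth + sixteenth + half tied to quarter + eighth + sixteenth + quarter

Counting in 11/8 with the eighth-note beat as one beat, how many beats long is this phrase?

One eighth-note beat = 2 sixteenth notes.
Working in sixteenth notes: dotted quarter = 6; quarter tied to eighth (quarter + eighth) = 6; half tied to quarter (half + quarter) = 12; sixteenth = 1; half note = 8; dotted eighth = 3; sixteenth = 1; half tied to quarter (half + quarter) = 12; eighth = 2; sixteenth = 1; quarter = 4.
Altogether 6 + 6 + 12 + 1 + 8 + 3 + 1 + 12 + 2 + 1 + 4 = 56.
56 ÷ 2 = 28 beats.

28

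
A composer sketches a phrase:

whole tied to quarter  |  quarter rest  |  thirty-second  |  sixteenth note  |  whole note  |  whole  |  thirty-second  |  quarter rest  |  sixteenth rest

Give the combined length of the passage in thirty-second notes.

Working in thirty-second notes: whole tied to quarter (whole + quarter) = 40; quarter rest = 8; thirty-second = 1; sixteenth note = 2; whole note = 32; whole = 32; thirty-second = 1; quarter rest = 8; sixteenth rest = 2.
Altogether 40 + 8 + 1 + 2 + 32 + 32 + 1 + 8 + 2 = 126 thirty-second notes.

126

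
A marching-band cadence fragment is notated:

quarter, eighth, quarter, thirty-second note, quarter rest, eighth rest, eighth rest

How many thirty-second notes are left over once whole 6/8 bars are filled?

One bar of 6/8 = 24 thirty-second notes.
Express everything in thirty-second notes: quarter = 8; eighth = 4; quarter = 8; thirty-second note = 1; quarter rest = 8; eighth rest = 4; eighth rest = 4.
Altogether 8 + 4 + 8 + 1 + 8 + 4 + 4 = 37.
37 ÷ 24 = 1 complete bar with 13 thirty-second notes remaining.

13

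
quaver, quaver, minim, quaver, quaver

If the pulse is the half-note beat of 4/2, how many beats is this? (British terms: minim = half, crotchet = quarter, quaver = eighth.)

2

One half-note beat = 4 eighth notes.
Convert each value to eighth notes: quaver = 1; quaver = 1; minim = 4; quaver = 1; quaver = 1.
Total: 1 + 1 + 4 + 1 + 1 = 8.
8 ÷ 4 = 2 beats.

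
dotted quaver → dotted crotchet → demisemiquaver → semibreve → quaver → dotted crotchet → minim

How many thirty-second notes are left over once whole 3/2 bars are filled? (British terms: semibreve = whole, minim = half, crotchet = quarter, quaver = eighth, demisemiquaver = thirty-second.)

35

One bar of 3/2 = 48 thirty-second notes.
Working in thirty-second notes: dotted quaver = 6; dotted crotchet = 12; demisemiquaver = 1; semibreve = 32; quaver = 4; dotted crotchet = 12; minim = 16.
Altogether 6 + 12 + 1 + 32 + 4 + 12 + 16 = 83.
83 ÷ 48 = 1 complete bar with 35 thirty-second notes remaining.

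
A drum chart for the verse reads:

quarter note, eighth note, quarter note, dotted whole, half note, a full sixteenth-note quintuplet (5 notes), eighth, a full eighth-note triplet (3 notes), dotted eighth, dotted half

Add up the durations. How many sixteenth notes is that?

67

Express everything in sixteenth notes: quarter note = 4; eighth note = 2; quarter note = 4; dotted whole = 24; half note = 8; a full sixteenth-note quintuplet (5 notes) (five quintuplet sixteenths span one quarter) = 4; eighth = 2; a full eighth-note triplet (3 notes) (three triplet eighths span one quarter) = 4; dotted eighth = 3; dotted half = 12.
Adding: 4 + 2 + 4 + 24 + 8 + 4 + 2 + 4 + 3 + 12 = 67 sixteenth notes.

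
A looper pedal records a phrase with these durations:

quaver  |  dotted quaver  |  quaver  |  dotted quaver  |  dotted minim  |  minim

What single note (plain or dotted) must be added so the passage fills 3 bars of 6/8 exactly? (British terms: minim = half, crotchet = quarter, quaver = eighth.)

3 bars of 6/8 = 36 sixteenth notes.
In sixteenth notes: quaver = 2; dotted quaver = 3; quaver = 2; dotted quaver = 3; dotted minim = 12; minim = 8.
Altogether 2 + 3 + 2 + 3 + 12 + 8 = 30.
Remaining: 36 − 30 = 6 sixteenth notes, which is a dotted quarter note.

dotted quarter note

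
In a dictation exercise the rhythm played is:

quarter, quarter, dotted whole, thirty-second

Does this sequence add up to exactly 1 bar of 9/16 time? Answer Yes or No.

One bar of 9/16 = 18 thirty-second notes.
Each duration in thirty-second notes: quarter = 8; quarter = 8; dotted whole = 48; thirty-second = 1.
Sum: 8 + 8 + 48 + 1 = 65.
65 exceeds 18, so the answer is No.

No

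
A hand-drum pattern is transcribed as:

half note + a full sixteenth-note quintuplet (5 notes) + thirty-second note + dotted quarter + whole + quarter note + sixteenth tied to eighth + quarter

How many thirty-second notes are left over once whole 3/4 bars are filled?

19

One bar of 3/4 = 24 thirty-second notes.
Each duration in thirty-second notes: half note = 16; a full sixteenth-note quintuplet (5 notes) (five quintuplet sixteenths span one quarter) = 8; thirty-second note = 1; dotted quarter = 12; whole = 32; quarter note = 8; sixteenth tied to eighth (sixteenth + eighth) = 6; quarter = 8.
Altogether 16 + 8 + 1 + 12 + 32 + 8 + 6 + 8 = 91.
91 ÷ 24 = 3 complete bars with 19 thirty-second notes remaining.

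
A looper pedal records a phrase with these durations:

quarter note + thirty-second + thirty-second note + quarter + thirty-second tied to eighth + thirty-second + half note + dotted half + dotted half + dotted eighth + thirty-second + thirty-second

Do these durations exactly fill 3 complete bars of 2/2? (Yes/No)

One bar of 2/2 = 32 thirty-second notes, so 3 bars = 96.
Each duration in thirty-second notes: quarter note = 8; thirty-second = 1; thirty-second note = 1; quarter = 8; thirty-second tied to eighth (thirty-second + eighth) = 5; thirty-second = 1; half note = 16; dotted half = 24; dotted half = 24; dotted eighth = 6; thirty-second = 1; thirty-second = 1.
Altogether 8 + 1 + 1 + 8 + 5 + 1 + 16 + 24 + 24 + 6 + 1 + 1 = 96.
96 equals 96, so the answer is Yes.

Yes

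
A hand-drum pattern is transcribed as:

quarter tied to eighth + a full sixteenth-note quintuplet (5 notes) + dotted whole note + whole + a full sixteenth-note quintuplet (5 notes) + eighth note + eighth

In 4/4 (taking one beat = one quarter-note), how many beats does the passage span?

14.5

One quarter-note beat = 2 eighth notes.
Convert each value to eighth notes: quarter tied to eighth (quarter + eighth) = 3; a full sixteenth-note quintuplet (5 notes) (five quintuplet sixteenths span one quarter) = 2; dotted whole note = 12; whole = 8; a full sixteenth-note quintuplet (5 notes) (five quintuplet sixteenths span one quarter) = 2; eighth note = 1; eighth = 1.
Adding: 3 + 2 + 12 + 8 + 2 + 1 + 1 = 29.
29 ÷ 2 = 14.5 beats.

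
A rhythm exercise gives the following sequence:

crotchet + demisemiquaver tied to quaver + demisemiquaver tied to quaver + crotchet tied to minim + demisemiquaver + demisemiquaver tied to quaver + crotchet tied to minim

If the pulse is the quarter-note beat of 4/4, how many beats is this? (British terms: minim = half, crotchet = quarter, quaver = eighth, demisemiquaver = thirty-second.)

One quarter-note beat = 8 thirty-second notes.
Working in thirty-second notes: crotchet = 8; demisemiquaver tied to quaver (demisemiquaver + quaver) = 5; demisemiquaver tied to quaver (demisemiquaver + quaver) = 5; crotchet tied to minim (crotchet + minim) = 24; demisemiquaver = 1; demisemiquaver tied to quaver (demisemiquaver + quaver) = 5; crotchet tied to minim (crotchet + minim) = 24.
Adding: 8 + 5 + 5 + 24 + 1 + 5 + 24 = 72.
72 ÷ 8 = 9 beats.

9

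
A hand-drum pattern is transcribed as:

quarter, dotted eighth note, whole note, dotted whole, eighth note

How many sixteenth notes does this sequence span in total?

Express everything in sixteenth notes: quarter = 4; dotted eighth note = 3; whole note = 16; dotted whole = 24; eighth note = 2.
Adding: 4 + 3 + 16 + 24 + 2 = 49 sixteenth notes.

49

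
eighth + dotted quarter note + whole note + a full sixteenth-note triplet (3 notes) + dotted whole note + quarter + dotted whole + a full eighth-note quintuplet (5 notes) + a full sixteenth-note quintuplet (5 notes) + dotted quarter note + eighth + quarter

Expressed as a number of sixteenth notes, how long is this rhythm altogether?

102

Express everything in sixteenth notes: eighth = 2; dotted quarter note = 6; whole note = 16; a full sixteenth-note triplet (3 notes) (three triplet sixteenths span one eighth) = 2; dotted whole note = 24; quarter = 4; dotted whole = 24; a full eighth-note quintuplet (5 notes) (five quintuplet eighths span one half) = 8; a full sixteenth-note quintuplet (5 notes) (five quintuplet sixteenths span one quarter) = 4; dotted quarter note = 6; eighth = 2; quarter = 4.
Total: 2 + 6 + 16 + 2 + 24 + 4 + 24 + 8 + 4 + 6 + 2 + 4 = 102 sixteenth notes.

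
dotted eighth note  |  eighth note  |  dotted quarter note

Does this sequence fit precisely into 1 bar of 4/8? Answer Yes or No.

No

One bar of 4/8 = 8 sixteenth notes.
Each duration in sixteenth notes: dotted eighth note = 3; eighth note = 2; dotted quarter note = 6.
Sum: 3 + 2 + 6 = 11.
11 exceeds 8, so the answer is No.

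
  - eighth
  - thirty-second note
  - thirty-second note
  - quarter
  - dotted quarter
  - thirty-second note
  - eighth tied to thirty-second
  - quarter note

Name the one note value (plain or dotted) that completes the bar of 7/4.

The bar of 7/4 = 56 thirty-second notes.
Working in thirty-second notes: eighth = 4; thirty-second note = 1; thirty-second note = 1; quarter = 8; dotted quarter = 12; thirty-second note = 1; eighth tied to thirty-second (eighth + thirty-second) = 5; quarter note = 8.
Altogether 4 + 1 + 1 + 8 + 12 + 1 + 5 + 8 = 40.
Remaining: 56 − 40 = 16 thirty-second notes, which is a half note.

half note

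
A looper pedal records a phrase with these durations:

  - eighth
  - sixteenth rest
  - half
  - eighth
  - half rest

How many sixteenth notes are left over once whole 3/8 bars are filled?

One bar of 3/8 = 6 sixteenth notes.
In sixteenth notes: eighth = 2; sixteenth rest = 1; half = 8; eighth = 2; half rest = 8.
Adding: 2 + 1 + 8 + 2 + 8 = 21.
21 ÷ 6 = 3 complete bars with 3 sixteenth notes remaining.

3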